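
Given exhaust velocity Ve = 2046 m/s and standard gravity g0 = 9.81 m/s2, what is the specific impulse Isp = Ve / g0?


Isp = Ve / g0 = 2046 / 9.81 = 208.6 s

208.6 s


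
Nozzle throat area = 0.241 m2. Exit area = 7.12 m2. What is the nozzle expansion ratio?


AR = 7.12 / 0.241 = 29.5

29.5


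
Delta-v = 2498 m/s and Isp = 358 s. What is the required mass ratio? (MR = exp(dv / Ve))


Ve = 358 * 9.81 = 3511.98 m/s
MR = exp(2498 / 3511.98) = 2.037

2.037


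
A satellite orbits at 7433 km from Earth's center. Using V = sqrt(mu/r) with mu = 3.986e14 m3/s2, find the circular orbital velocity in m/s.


V = sqrt(3.986e14 / 7433000) = 7323 m/s

7323 m/s


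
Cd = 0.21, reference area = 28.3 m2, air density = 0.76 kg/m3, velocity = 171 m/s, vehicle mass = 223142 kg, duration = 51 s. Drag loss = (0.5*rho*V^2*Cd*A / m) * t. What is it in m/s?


D = 0.5 * 0.76 * 171^2 * 0.21 * 28.3 = 66036.12 N
a = 66036.12 / 223142 = 0.2959 m/s2
dV = 0.2959 * 51 = 15.1 m/s

15.1 m/s


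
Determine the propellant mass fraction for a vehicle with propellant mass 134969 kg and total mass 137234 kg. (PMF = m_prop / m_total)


PMF = 134969 / 137234 = 0.983

0.983


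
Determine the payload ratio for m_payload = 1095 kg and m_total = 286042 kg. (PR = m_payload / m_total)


PR = 1095 / 286042 = 0.0038

0.0038


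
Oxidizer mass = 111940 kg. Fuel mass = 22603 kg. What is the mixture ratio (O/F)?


MR = 111940 / 22603 = 4.95

4.95


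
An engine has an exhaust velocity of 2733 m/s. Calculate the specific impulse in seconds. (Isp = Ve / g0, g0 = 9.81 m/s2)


Isp = Ve / g0 = 2733 / 9.81 = 278.6 s

278.6 s


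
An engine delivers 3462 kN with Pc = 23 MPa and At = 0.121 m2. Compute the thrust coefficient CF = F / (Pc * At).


CF = 3462000 / (23e6 * 0.121) = 1.24

1.24


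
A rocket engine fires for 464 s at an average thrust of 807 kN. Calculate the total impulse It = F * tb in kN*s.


It = 807 * 464 = 374448 kN*s

374448 kN*s


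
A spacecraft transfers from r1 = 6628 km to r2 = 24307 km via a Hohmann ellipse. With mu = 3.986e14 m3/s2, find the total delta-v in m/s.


V1 = sqrt(mu/r1) = 7754.92 m/s
dV1 = V1*(sqrt(2*r2/(r1+r2)) - 1) = 1966.57 m/s
V2 = sqrt(mu/r2) = 4049.51 m/s
dV2 = V2*(1 - sqrt(2*r1/(r1+r2))) = 1398.67 m/s
Total dV = 3365 m/s

3365 m/s


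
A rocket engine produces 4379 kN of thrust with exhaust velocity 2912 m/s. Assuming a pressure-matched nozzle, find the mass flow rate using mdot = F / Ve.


mdot = F / Ve = 4379000 / 2912 = 1503.8 kg/s

1503.8 kg/s


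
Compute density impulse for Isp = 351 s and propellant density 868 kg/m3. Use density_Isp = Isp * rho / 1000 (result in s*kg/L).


rho*Isp = 351 * 868 / 1000 = 305 s*kg/L

305 s*kg/L


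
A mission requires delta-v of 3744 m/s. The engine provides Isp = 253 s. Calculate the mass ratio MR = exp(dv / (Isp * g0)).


Ve = 253 * 9.81 = 2481.93 m/s
MR = exp(3744 / 2481.93) = 4.52

4.52


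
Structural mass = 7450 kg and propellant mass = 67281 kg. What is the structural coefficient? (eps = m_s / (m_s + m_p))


eps = 7450 / (7450 + 67281) = 0.0997

0.0997


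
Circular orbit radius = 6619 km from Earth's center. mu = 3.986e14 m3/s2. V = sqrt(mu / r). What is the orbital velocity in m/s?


V = sqrt(3.986e14 / 6619000) = 7760 m/s

7760 m/s


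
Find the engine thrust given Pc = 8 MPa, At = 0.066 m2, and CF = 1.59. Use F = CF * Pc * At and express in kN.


F = 1.59 * 8e6 * 0.066 = 839520.0 N = 839.5 kN

839.5 kN


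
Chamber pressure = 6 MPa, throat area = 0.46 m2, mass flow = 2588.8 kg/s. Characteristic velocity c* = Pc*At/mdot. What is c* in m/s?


c* = 6e6 * 0.46 / 2588.8 = 1066 m/s

1066 m/s


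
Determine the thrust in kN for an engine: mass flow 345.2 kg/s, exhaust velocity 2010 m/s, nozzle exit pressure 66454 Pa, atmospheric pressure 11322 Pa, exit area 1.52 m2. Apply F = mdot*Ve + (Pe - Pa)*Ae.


F = 345.2 * 2010 + (66454 - 11322) * 1.52 = 777653.0 N = 777.7 kN

777.7 kN


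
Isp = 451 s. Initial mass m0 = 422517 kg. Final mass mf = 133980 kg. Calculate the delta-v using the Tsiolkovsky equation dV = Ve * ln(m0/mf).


Ve = 451 * 9.81 = 4424.31 m/s
dV = 4424.31 * ln(422517/133980) = 5081 m/s

5081 m/s


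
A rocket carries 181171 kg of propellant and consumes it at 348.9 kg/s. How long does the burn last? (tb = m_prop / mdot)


tb = 181171 / 348.9 = 519.3 s

519.3 s


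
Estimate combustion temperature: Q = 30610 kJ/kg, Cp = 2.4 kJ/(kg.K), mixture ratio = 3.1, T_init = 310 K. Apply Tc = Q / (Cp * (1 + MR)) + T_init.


Tc = 30610 / (2.4 * (1 + 3.1)) + 310 = 3421 K

3421 K


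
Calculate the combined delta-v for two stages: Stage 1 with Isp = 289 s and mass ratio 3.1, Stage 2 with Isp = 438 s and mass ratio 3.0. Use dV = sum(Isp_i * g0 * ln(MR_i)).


dV1 = 289 * 9.81 * ln(3.1) = 3207.6 m/s
dV2 = 438 * 9.81 * ln(3.0) = 4720.5 m/s
Total dV = 3207.6 + 4720.5 = 7928.1 m/s ~ 7928 m/s

7928 m/s


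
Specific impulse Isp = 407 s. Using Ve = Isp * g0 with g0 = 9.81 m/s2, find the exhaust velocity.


Ve = Isp * g0 = 407 * 9.81 = 3992.7 m/s

3992.7 m/s


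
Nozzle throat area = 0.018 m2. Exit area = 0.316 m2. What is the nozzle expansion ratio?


AR = 0.316 / 0.018 = 17.6

17.6


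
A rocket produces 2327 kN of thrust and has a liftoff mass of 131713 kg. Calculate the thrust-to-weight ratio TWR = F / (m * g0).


TWR = 2327000 / (131713 * 9.81) = 1.8

1.8


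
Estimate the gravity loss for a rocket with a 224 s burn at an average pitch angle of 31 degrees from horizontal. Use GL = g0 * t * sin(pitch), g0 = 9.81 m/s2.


GL = 9.81 * 224 * sin(31 deg) = 1132 m/s

1132 m/s


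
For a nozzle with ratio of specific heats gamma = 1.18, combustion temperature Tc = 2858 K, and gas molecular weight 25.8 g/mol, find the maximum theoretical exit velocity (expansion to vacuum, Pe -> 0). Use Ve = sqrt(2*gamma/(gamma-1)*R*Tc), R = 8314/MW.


R = 8314 / 25.8 = 322.25 J/(kg.K)
Ve = sqrt(2 * 1.18 / (1.18 - 1) * 322.25 * 2858) = 3475 m/s

3475 m/s


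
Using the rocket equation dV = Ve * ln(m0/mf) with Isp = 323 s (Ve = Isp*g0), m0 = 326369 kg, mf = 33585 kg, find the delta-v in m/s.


Ve = 323 * 9.81 = 3168.63 m/s
dV = 3168.63 * ln(326369/33585) = 7205 m/s

7205 m/s


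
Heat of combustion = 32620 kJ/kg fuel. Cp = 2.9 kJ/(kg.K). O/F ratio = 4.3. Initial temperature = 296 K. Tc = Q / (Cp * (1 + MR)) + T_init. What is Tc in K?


Tc = 32620 / (2.9 * (1 + 4.3)) + 296 = 2418 K

2418 K


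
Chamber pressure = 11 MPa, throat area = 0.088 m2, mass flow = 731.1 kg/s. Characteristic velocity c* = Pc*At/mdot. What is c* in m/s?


c* = 11e6 * 0.088 / 731.1 = 1324 m/s

1324 m/s


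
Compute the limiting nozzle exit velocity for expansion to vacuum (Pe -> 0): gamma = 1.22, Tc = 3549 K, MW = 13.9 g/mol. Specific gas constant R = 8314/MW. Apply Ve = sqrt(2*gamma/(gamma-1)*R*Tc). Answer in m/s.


R = 8314 / 13.9 = 598.13 J/(kg.K)
Ve = sqrt(2 * 1.22 / (1.22 - 1) * 598.13 * 3549) = 4852 m/s

4852 m/s


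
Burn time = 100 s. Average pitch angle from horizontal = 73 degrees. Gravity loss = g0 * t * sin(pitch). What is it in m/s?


GL = 9.81 * 100 * sin(73 deg) = 938 m/s

938 m/s


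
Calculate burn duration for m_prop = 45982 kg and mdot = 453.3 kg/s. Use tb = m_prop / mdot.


tb = 45982 / 453.3 = 101.4 s

101.4 s


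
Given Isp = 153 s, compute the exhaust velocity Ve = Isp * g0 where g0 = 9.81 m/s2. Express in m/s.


Ve = Isp * g0 = 153 * 9.81 = 1500.9 m/s

1500.9 m/s


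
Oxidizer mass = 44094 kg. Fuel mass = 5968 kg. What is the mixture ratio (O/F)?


MR = 44094 / 5968 = 7.39

7.39


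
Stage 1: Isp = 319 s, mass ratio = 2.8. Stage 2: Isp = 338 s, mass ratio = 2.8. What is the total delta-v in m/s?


dV1 = 319 * 9.81 * ln(2.8) = 3222.1 m/s
dV2 = 338 * 9.81 * ln(2.8) = 3414.0 m/s
Total dV = 3222.1 + 3414.0 = 6636.1 m/s ~ 6636 m/s

6636 m/s


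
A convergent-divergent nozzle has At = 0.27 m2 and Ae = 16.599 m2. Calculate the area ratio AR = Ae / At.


AR = 16.599 / 0.27 = 61.5

61.5


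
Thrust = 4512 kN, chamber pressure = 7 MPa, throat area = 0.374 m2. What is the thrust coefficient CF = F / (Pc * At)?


CF = 4512000 / (7e6 * 0.374) = 1.72

1.72


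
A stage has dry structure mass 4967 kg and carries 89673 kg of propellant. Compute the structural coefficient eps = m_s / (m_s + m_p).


eps = 4967 / (4967 + 89673) = 0.0525

0.0525


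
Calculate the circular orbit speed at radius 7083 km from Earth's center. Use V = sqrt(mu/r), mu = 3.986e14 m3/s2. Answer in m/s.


V = sqrt(3.986e14 / 7083000) = 7502 m/s

7502 m/s


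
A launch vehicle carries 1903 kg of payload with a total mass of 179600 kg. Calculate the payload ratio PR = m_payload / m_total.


PR = 1903 / 179600 = 0.0106

0.0106


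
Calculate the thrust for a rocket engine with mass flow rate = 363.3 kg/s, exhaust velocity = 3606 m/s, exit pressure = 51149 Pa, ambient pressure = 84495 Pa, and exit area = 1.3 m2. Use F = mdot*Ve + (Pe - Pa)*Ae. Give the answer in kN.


F = 363.3 * 3606 + (51149 - 84495) * 1.3 = 1.2667e+06 N = 1266.7 kN

1266.7 kN


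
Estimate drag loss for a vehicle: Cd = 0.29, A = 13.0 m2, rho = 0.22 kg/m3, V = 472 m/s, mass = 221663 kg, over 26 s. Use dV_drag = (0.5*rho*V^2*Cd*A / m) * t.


D = 0.5 * 0.22 * 472^2 * 0.29 * 13.0 = 92388.52 N
a = 92388.52 / 221663 = 0.4168 m/s2
dV = 0.4168 * 26 = 10.8 m/s

10.8 m/s


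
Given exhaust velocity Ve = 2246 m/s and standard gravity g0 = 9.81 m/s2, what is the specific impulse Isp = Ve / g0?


Isp = Ve / g0 = 2246 / 9.81 = 229.0 s

229.0 s


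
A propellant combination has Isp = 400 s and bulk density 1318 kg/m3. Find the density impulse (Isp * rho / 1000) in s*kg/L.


rho*Isp = 400 * 1318 / 1000 = 527 s*kg/L

527 s*kg/L


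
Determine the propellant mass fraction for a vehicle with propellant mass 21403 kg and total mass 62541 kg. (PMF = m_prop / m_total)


PMF = 21403 / 62541 = 0.342

0.342


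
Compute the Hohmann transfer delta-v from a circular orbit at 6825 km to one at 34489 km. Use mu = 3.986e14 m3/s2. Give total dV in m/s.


V1 = sqrt(mu/r1) = 7642.18 m/s
dV1 = V1*(sqrt(2*r2/(r1+r2)) - 1) = 2232.52 m/s
V2 = sqrt(mu/r2) = 3399.6 m/s
dV2 = V2*(1 - sqrt(2*r1/(r1+r2))) = 1445.51 m/s
Total dV = 3678 m/s

3678 m/s


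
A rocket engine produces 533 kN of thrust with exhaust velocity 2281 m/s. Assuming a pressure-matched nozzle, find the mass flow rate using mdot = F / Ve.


mdot = F / Ve = 533000 / 2281 = 233.7 kg/s

233.7 kg/s


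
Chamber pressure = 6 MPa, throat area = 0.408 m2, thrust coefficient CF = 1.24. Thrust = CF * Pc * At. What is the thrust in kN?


F = 1.24 * 6e6 * 0.408 = 3.0355e+06 N = 3035.5 kN

3035.5 kN


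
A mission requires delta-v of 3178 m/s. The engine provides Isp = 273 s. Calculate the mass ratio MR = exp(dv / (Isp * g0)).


Ve = 273 * 9.81 = 2678.13 m/s
MR = exp(3178 / 2678.13) = 3.276

3.276


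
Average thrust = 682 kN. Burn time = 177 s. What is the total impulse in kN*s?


It = 682 * 177 = 120714 kN*s

120714 kN*s


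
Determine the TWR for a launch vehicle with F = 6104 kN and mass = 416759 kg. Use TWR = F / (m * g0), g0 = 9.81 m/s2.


TWR = 6104000 / (416759 * 9.81) = 1.49

1.49


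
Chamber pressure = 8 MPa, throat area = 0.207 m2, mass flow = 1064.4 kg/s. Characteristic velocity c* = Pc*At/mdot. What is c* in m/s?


c* = 8e6 * 0.207 / 1064.4 = 1556 m/s

1556 m/s


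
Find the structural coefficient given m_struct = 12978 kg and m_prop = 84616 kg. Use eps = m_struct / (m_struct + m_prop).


eps = 12978 / (12978 + 84616) = 0.133

0.133


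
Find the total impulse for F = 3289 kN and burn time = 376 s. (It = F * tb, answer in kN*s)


It = 3289 * 376 = 1236664 kN*s

1236664 kN*s


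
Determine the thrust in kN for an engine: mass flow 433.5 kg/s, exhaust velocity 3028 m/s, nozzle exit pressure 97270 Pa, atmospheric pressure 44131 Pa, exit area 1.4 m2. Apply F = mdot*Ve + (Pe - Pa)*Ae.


F = 433.5 * 3028 + (97270 - 44131) * 1.4 = 1.3870e+06 N = 1387.0 kN

1387.0 kN


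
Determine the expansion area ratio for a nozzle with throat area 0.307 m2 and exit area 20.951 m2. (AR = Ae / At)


AR = 20.951 / 0.307 = 68.2

68.2


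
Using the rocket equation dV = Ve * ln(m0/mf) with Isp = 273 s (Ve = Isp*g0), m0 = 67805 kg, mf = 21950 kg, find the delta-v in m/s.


Ve = 273 * 9.81 = 2678.13 m/s
dV = 2678.13 * ln(67805/21950) = 3021 m/s

3021 m/s


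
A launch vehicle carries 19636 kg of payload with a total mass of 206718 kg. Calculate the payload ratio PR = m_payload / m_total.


PR = 19636 / 206718 = 0.095

0.095


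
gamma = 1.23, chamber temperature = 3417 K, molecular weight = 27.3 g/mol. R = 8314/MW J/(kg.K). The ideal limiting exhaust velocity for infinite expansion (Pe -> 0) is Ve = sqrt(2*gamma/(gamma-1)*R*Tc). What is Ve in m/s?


R = 8314 / 27.3 = 304.54 J/(kg.K)
Ve = sqrt(2 * 1.23 / (1.23 - 1) * 304.54 * 3417) = 3336 m/s

3336 m/s


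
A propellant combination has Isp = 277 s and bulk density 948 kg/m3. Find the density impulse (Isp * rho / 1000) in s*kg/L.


rho*Isp = 277 * 948 / 1000 = 263 s*kg/L

263 s*kg/L


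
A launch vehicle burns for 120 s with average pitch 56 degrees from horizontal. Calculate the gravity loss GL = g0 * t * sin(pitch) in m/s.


GL = 9.81 * 120 * sin(56 deg) = 976 m/s

976 m/s


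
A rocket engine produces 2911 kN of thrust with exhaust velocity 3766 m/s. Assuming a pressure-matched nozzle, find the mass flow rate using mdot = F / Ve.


mdot = F / Ve = 2911000 / 3766 = 773.0 kg/s

773.0 kg/s


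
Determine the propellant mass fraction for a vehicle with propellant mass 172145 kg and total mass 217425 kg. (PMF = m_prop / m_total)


PMF = 172145 / 217425 = 0.792

0.792


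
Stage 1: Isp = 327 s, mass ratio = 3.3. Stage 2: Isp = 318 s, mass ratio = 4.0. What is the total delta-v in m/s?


dV1 = 327 * 9.81 * ln(3.3) = 3829.9 m/s
dV2 = 318 * 9.81 * ln(4.0) = 4324.7 m/s
Total dV = 3829.9 + 4324.7 = 8154.6 m/s ~ 8155 m/s

8155 m/s


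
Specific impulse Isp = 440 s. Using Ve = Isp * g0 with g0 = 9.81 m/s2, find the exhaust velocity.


Ve = Isp * g0 = 440 * 9.81 = 4316.4 m/s

4316.4 m/s


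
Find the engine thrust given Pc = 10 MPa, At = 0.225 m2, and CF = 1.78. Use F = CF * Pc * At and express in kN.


F = 1.78 * 10e6 * 0.225 = 4.0050e+06 N = 4005.0 kN

4005.0 kN


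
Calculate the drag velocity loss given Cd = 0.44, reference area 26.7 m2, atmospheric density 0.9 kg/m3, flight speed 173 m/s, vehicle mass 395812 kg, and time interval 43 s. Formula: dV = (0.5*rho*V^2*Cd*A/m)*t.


D = 0.5 * 0.9 * 173^2 * 0.44 * 26.7 = 158222.65 N
a = 158222.65 / 395812 = 0.3997 m/s2
dV = 0.3997 * 43 = 17.2 m/s

17.2 m/s


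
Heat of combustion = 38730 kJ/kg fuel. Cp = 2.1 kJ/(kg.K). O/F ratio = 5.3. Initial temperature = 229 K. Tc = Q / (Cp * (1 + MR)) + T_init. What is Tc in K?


Tc = 38730 / (2.1 * (1 + 5.3)) + 229 = 3156 K

3156 K


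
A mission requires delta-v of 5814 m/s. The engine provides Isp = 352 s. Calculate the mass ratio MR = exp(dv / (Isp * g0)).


Ve = 352 * 9.81 = 3453.12 m/s
MR = exp(5814 / 3453.12) = 5.385

5.385


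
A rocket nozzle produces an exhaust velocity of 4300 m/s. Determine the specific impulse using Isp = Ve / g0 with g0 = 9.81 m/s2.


Isp = Ve / g0 = 4300 / 9.81 = 438.3 s

438.3 s


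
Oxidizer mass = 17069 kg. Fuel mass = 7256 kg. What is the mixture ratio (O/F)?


MR = 17069 / 7256 = 2.35

2.35


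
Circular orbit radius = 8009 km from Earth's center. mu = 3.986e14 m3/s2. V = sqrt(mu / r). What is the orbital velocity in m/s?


V = sqrt(3.986e14 / 8009000) = 7055 m/s

7055 m/s


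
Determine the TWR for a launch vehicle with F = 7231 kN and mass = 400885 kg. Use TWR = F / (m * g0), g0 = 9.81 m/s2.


TWR = 7231000 / (400885 * 9.81) = 1.84

1.84


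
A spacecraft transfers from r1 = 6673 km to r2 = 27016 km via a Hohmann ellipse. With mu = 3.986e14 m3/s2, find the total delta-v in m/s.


V1 = sqrt(mu/r1) = 7728.73 m/s
dV1 = V1*(sqrt(2*r2/(r1+r2)) - 1) = 2059.17 m/s
V2 = sqrt(mu/r2) = 3841.12 m/s
dV2 = V2*(1 - sqrt(2*r1/(r1+r2))) = 1423.49 m/s
Total dV = 3483 m/s

3483 m/s


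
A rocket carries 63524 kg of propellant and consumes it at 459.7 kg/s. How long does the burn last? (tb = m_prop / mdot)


tb = 63524 / 459.7 = 138.2 s

138.2 s


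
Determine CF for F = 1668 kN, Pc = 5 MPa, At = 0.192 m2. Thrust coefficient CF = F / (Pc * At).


CF = 1668000 / (5e6 * 0.192) = 1.74

1.74


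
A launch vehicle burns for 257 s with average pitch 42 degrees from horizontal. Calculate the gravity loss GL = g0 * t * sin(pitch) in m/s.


GL = 9.81 * 257 * sin(42 deg) = 1687 m/s

1687 m/s


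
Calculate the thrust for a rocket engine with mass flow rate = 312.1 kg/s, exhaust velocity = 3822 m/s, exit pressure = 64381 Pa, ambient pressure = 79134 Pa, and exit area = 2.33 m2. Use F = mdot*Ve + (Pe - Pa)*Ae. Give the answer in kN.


F = 312.1 * 3822 + (64381 - 79134) * 2.33 = 1.1585e+06 N = 1158.5 kN

1158.5 kN


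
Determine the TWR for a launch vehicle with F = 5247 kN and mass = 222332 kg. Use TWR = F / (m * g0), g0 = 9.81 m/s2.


TWR = 5247000 / (222332 * 9.81) = 2.41

2.41


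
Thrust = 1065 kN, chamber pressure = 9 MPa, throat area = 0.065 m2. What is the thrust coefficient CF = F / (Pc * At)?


CF = 1065000 / (9e6 * 0.065) = 1.82

1.82


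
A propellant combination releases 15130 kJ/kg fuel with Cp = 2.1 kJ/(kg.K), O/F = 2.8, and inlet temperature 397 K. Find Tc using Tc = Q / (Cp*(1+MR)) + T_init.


Tc = 15130 / (2.1 * (1 + 2.8)) + 397 = 2293 K

2293 K


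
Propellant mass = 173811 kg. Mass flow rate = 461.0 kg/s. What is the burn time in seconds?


tb = 173811 / 461.0 = 377.0 s

377.0 s


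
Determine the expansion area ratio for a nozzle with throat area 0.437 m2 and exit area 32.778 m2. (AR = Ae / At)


AR = 32.778 / 0.437 = 75.0

75.0


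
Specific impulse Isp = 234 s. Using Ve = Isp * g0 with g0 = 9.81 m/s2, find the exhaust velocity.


Ve = Isp * g0 = 234 * 9.81 = 2295.5 m/s

2295.5 m/s


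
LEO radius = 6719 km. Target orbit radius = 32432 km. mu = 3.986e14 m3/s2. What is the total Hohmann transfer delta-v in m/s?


V1 = sqrt(mu/r1) = 7702.23 m/s
dV1 = V1*(sqrt(2*r2/(r1+r2)) - 1) = 2211.72 m/s
V2 = sqrt(mu/r2) = 3505.76 m/s
dV2 = V2*(1 - sqrt(2*r1/(r1+r2))) = 1451.86 m/s
Total dV = 3664 m/s

3664 m/s


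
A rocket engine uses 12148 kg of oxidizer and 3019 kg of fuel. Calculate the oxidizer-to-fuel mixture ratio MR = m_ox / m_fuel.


MR = 12148 / 3019 = 4.02

4.02


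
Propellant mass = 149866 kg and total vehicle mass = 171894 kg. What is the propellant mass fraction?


PMF = 149866 / 171894 = 0.872

0.872


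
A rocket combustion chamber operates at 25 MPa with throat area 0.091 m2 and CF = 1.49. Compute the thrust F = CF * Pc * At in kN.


F = 1.49 * 25e6 * 0.091 = 3.3898e+06 N = 3389.8 kN

3389.8 kN


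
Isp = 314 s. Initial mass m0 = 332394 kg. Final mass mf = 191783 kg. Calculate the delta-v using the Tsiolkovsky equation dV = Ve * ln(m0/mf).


Ve = 314 * 9.81 = 3080.34 m/s
dV = 3080.34 * ln(332394/191783) = 1694 m/s

1694 m/s


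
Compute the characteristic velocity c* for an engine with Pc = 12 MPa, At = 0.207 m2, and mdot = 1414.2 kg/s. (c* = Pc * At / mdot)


c* = 12e6 * 0.207 / 1414.2 = 1756 m/s

1756 m/s


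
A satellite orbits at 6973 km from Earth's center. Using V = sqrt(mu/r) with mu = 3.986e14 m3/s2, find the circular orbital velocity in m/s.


V = sqrt(3.986e14 / 6973000) = 7561 m/s

7561 m/s


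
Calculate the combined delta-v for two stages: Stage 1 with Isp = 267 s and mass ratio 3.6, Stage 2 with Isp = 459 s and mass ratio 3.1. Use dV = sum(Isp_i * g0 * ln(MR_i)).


dV1 = 267 * 9.81 * ln(3.6) = 3355.1 m/s
dV2 = 459 * 9.81 * ln(3.1) = 5094.5 m/s
Total dV = 3355.1 + 5094.5 = 8449.6 m/s ~ 8450 m/s

8450 m/s


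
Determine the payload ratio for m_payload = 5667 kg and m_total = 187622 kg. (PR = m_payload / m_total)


PR = 5667 / 187622 = 0.0302

0.0302


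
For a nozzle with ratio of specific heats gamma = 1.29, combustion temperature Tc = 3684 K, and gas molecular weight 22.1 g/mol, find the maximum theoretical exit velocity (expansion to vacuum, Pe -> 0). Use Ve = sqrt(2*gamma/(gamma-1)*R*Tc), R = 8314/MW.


R = 8314 / 22.1 = 376.2 J/(kg.K)
Ve = sqrt(2 * 1.29 / (1.29 - 1) * 376.2 * 3684) = 3511 m/s

3511 m/s


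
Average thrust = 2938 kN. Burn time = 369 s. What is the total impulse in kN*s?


It = 2938 * 369 = 1084122 kN*s

1084122 kN*s


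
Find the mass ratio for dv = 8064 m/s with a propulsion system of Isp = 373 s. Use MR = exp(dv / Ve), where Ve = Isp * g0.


Ve = 373 * 9.81 = 3659.13 m/s
MR = exp(8064 / 3659.13) = 9.059

9.059


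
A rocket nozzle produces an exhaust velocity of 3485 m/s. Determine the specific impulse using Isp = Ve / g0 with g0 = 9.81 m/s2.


Isp = Ve / g0 = 3485 / 9.81 = 355.2 s

355.2 s


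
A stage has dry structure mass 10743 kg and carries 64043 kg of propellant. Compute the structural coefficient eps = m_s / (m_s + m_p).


eps = 10743 / (10743 + 64043) = 0.1436

0.1436


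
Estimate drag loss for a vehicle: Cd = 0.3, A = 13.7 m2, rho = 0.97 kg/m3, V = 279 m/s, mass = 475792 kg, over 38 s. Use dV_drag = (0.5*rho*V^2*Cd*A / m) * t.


D = 0.5 * 0.97 * 279^2 * 0.3 * 13.7 = 155164.36 N
a = 155164.36 / 475792 = 0.3261 m/s2
dV = 0.3261 * 38 = 12.4 m/s

12.4 m/s


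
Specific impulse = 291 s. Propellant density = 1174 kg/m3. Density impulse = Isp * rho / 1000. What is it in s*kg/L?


rho*Isp = 291 * 1174 / 1000 = 342 s*kg/L

342 s*kg/L


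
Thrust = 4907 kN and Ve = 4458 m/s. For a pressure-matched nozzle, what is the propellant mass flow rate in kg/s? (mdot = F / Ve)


mdot = F / Ve = 4907000 / 4458 = 1100.7 kg/s

1100.7 kg/s


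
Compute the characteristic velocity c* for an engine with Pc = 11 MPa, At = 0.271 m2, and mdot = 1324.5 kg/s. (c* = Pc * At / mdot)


c* = 11e6 * 0.271 / 1324.5 = 2251 m/s

2251 m/s


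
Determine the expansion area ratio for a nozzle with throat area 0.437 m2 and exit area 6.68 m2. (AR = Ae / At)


AR = 6.68 / 0.437 = 15.3

15.3


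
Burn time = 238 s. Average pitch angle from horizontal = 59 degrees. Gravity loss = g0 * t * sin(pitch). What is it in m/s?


GL = 9.81 * 238 * sin(59 deg) = 2001 m/s

2001 m/s


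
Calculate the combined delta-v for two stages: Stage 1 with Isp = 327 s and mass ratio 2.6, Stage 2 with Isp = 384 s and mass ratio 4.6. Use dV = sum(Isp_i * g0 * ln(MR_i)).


dV1 = 327 * 9.81 * ln(2.6) = 3065.2 m/s
dV2 = 384 * 9.81 * ln(4.6) = 5748.7 m/s
Total dV = 3065.2 + 5748.7 = 8813.9 m/s ~ 8814 m/s

8814 m/s


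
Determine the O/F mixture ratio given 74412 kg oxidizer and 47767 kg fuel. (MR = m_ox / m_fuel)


MR = 74412 / 47767 = 1.56

1.56


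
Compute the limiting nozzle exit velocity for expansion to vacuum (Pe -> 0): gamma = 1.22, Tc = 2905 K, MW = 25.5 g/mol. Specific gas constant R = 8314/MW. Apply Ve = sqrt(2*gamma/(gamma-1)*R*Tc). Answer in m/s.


R = 8314 / 25.5 = 326.04 J/(kg.K)
Ve = sqrt(2 * 1.22 / (1.22 - 1) * 326.04 * 2905) = 3241 m/s

3241 m/s


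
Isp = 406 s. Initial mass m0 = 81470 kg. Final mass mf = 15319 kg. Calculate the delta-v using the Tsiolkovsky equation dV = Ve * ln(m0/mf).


Ve = 406 * 9.81 = 3982.86 m/s
dV = 3982.86 * ln(81470/15319) = 6656 m/s

6656 m/s


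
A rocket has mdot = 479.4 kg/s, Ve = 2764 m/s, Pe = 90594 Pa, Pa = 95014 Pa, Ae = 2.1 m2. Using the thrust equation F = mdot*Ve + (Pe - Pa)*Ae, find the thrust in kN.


F = 479.4 * 2764 + (90594 - 95014) * 2.1 = 1.3158e+06 N = 1315.8 kN

1315.8 kN


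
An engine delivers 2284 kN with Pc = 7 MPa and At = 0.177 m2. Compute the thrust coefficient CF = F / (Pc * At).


CF = 2284000 / (7e6 * 0.177) = 1.84

1.84


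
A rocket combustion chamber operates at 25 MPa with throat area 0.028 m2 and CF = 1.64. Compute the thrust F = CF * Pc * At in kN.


F = 1.64 * 25e6 * 0.028 = 1.1480e+06 N = 1148.0 kN

1148.0 kN


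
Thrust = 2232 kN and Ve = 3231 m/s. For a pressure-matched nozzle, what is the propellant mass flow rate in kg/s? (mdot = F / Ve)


mdot = F / Ve = 2232000 / 3231 = 690.8 kg/s

690.8 kg/s


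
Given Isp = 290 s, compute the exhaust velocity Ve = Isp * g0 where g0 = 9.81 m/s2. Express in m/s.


Ve = Isp * g0 = 290 * 9.81 = 2844.9 m/s

2844.9 m/s


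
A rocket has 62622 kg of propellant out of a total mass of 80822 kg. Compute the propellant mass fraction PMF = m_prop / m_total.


PMF = 62622 / 80822 = 0.775

0.775


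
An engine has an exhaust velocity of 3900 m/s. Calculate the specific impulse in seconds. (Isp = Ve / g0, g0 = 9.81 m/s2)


Isp = Ve / g0 = 3900 / 9.81 = 397.6 s

397.6 s


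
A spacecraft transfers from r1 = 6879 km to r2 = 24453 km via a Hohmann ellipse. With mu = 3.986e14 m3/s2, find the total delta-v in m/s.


V1 = sqrt(mu/r1) = 7612.13 m/s
dV1 = V1*(sqrt(2*r2/(r1+r2)) - 1) = 1898.15 m/s
V2 = sqrt(mu/r2) = 4037.41 m/s
dV2 = V2*(1 - sqrt(2*r1/(r1+r2))) = 1362.02 m/s
Total dV = 3260 m/s

3260 m/s


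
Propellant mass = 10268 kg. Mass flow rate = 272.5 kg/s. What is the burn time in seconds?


tb = 10268 / 272.5 = 37.7 s

37.7 s


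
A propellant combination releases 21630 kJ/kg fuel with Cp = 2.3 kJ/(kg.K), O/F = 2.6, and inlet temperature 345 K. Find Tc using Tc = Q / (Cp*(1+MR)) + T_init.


Tc = 21630 / (2.3 * (1 + 2.6)) + 345 = 2957 K

2957 K


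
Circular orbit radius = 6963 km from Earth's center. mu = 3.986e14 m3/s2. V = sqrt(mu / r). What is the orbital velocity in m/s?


V = sqrt(3.986e14 / 6963000) = 7566 m/s

7566 m/s


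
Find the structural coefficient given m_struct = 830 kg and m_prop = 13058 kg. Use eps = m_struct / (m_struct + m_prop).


eps = 830 / (830 + 13058) = 0.0598

0.0598


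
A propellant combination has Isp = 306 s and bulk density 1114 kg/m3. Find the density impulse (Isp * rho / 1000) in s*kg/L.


rho*Isp = 306 * 1114 / 1000 = 341 s*kg/L

341 s*kg/L


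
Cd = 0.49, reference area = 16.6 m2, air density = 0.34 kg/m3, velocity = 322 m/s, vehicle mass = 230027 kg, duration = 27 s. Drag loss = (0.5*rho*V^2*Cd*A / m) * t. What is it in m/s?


D = 0.5 * 0.34 * 322^2 * 0.49 * 16.6 = 143372.16 N
a = 143372.16 / 230027 = 0.6233 m/s2
dV = 0.6233 * 27 = 16.8 m/s

16.8 m/s


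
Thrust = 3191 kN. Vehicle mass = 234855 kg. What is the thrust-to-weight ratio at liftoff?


TWR = 3191000 / (234855 * 9.81) = 1.39

1.39


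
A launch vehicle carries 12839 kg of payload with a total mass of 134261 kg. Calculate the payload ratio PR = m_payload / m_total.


PR = 12839 / 134261 = 0.0956

0.0956


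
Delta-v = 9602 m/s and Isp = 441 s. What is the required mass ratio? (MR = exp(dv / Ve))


Ve = 441 * 9.81 = 4326.21 m/s
MR = exp(9602 / 4326.21) = 9.203

9.203


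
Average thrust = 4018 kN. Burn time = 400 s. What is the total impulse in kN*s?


It = 4018 * 400 = 1607200 kN*s

1607200 kN*s


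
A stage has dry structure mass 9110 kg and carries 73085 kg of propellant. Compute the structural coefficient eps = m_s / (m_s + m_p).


eps = 9110 / (9110 + 73085) = 0.1108

0.1108


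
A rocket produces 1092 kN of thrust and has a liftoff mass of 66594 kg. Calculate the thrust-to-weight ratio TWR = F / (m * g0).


TWR = 1092000 / (66594 * 9.81) = 1.67

1.67


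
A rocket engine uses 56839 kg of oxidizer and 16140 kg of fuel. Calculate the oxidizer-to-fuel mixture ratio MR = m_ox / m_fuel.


MR = 56839 / 16140 = 3.52

3.52


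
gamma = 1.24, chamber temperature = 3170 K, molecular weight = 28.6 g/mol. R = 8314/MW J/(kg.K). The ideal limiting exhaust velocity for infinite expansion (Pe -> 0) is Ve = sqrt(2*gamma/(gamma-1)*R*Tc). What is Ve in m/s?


R = 8314 / 28.6 = 290.7 J/(kg.K)
Ve = sqrt(2 * 1.24 / (1.24 - 1) * 290.7 * 3170) = 3086 m/s

3086 m/s


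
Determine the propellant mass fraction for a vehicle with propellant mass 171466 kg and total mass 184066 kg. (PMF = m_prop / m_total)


PMF = 171466 / 184066 = 0.932

0.932


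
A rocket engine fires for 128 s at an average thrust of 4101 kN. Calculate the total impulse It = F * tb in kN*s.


It = 4101 * 128 = 524928 kN*s

524928 kN*s


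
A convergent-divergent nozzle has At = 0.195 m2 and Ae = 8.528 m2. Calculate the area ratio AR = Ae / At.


AR = 8.528 / 0.195 = 43.7

43.7


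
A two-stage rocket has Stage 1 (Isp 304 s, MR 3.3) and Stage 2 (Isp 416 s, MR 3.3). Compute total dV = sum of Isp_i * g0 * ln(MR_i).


dV1 = 304 * 9.81 * ln(3.3) = 3560.6 m/s
dV2 = 416 * 9.81 * ln(3.3) = 4872.3 m/s
Total dV = 3560.6 + 4872.3 = 8432.9 m/s ~ 8433 m/s

8433 m/s


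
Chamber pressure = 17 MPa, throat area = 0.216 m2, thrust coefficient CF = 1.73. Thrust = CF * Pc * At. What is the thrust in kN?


F = 1.73 * 17e6 * 0.216 = 6.3526e+06 N = 6352.6 kN

6352.6 kN


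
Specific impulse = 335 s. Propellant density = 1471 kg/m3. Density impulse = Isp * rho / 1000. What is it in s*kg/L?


rho*Isp = 335 * 1471 / 1000 = 493 s*kg/L

493 s*kg/L


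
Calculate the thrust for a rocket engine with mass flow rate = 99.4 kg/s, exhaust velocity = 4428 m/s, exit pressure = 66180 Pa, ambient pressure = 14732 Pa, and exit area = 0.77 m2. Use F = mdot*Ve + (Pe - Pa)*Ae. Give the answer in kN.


F = 99.4 * 4428 + (66180 - 14732) * 0.77 = 479758.0 N = 479.8 kN

479.8 kN


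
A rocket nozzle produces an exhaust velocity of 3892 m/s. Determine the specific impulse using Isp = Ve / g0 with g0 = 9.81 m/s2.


Isp = Ve / g0 = 3892 / 9.81 = 396.7 s

396.7 s


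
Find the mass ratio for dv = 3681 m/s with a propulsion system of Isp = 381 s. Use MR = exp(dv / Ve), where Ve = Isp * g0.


Ve = 381 * 9.81 = 3737.61 m/s
MR = exp(3681 / 3737.61) = 2.677

2.677


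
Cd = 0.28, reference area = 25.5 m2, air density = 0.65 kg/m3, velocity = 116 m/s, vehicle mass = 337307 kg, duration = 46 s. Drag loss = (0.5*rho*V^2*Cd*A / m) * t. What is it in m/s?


D = 0.5 * 0.65 * 116^2 * 0.28 * 25.5 = 31224.65 N
a = 31224.65 / 337307 = 0.0926 m/s2
dV = 0.0926 * 46 = 4.3 m/s

4.3 m/s


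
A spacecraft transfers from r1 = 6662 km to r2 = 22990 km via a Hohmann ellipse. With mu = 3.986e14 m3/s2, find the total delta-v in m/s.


V1 = sqrt(mu/r1) = 7735.11 m/s
dV1 = V1*(sqrt(2*r2/(r1+r2)) - 1) = 1897.06 m/s
V2 = sqrt(mu/r2) = 4163.89 m/s
dV2 = V2*(1 - sqrt(2*r1/(r1+r2))) = 1372.7 m/s
Total dV = 3270 m/s

3270 m/s


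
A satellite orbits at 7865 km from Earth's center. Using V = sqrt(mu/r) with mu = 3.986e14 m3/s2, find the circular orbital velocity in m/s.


V = sqrt(3.986e14 / 7865000) = 7119 m/s

7119 m/s


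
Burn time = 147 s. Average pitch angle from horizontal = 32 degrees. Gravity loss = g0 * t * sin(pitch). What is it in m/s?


GL = 9.81 * 147 * sin(32 deg) = 764 m/s

764 m/s


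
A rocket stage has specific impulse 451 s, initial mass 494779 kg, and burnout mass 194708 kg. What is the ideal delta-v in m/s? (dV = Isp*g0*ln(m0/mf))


Ve = 451 * 9.81 = 4424.31 m/s
dV = 4424.31 * ln(494779/194708) = 4126 m/s

4126 m/s


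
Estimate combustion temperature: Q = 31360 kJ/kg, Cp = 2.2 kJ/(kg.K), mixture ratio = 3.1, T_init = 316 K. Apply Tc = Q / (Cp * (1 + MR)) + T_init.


Tc = 31360 / (2.2 * (1 + 3.1)) + 316 = 3793 K

3793 K


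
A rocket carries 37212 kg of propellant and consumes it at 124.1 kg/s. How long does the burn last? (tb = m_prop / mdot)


tb = 37212 / 124.1 = 299.9 s

299.9 s


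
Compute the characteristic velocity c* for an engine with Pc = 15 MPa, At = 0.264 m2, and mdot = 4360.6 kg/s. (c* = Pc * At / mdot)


c* = 15e6 * 0.264 / 4360.6 = 908 m/s

908 m/s


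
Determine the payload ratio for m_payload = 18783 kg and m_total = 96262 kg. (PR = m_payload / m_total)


PR = 18783 / 96262 = 0.1951

0.1951


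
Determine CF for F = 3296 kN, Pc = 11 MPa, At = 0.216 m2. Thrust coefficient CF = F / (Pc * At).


CF = 3296000 / (11e6 * 0.216) = 1.39

1.39


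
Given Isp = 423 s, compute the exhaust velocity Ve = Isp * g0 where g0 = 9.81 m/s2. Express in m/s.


Ve = Isp * g0 = 423 * 9.81 = 4149.6 m/s

4149.6 m/s


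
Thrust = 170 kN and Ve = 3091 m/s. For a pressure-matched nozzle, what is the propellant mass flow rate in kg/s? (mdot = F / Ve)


mdot = F / Ve = 170000 / 3091 = 55.0 kg/s

55.0 kg/s


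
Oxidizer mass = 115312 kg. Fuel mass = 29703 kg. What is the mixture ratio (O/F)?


MR = 115312 / 29703 = 3.88

3.88


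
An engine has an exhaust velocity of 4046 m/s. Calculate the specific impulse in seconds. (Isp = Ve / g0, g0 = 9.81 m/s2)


Isp = Ve / g0 = 4046 / 9.81 = 412.4 s

412.4 s


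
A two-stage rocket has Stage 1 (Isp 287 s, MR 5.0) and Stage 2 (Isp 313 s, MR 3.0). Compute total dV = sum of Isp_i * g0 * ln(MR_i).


dV1 = 287 * 9.81 * ln(5.0) = 4531.3 m/s
dV2 = 313 * 9.81 * ln(3.0) = 3373.3 m/s
Total dV = 4531.3 + 3373.3 = 7904.6 m/s ~ 7905 m/s

7905 m/s


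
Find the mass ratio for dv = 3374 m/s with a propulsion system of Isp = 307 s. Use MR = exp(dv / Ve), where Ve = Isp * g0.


Ve = 307 * 9.81 = 3011.67 m/s
MR = exp(3374 / 3011.67) = 3.066

3.066


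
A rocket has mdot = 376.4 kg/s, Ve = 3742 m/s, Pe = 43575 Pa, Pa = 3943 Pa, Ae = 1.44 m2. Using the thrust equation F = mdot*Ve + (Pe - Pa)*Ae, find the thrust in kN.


F = 376.4 * 3742 + (43575 - 3943) * 1.44 = 1.4656e+06 N = 1465.6 kN

1465.6 kN


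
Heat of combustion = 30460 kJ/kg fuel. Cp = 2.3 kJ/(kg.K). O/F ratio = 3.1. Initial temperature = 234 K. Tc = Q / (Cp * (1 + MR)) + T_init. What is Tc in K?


Tc = 30460 / (2.3 * (1 + 3.1)) + 234 = 3464 K

3464 K


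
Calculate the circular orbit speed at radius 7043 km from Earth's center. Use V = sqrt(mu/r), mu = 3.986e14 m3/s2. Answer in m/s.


V = sqrt(3.986e14 / 7043000) = 7523 m/s

7523 m/s


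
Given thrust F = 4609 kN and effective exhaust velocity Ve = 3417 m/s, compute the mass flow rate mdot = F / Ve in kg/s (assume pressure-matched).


mdot = F / Ve = 4609000 / 3417 = 1348.8 kg/s

1348.8 kg/s


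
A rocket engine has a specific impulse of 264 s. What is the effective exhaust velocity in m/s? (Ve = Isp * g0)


Ve = Isp * g0 = 264 * 9.81 = 2589.8 m/s

2589.8 m/s


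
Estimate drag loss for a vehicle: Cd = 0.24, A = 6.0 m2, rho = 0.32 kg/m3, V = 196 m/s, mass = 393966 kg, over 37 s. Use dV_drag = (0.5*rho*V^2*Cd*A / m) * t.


D = 0.5 * 0.32 * 196^2 * 0.24 * 6.0 = 8851.05 N
a = 8851.05 / 393966 = 0.0225 m/s2
dV = 0.0225 * 37 = 0.8 m/s

0.8 m/s


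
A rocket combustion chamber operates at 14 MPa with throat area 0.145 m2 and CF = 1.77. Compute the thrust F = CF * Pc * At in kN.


F = 1.77 * 14e6 * 0.145 = 3.5931e+06 N = 3593.1 kN

3593.1 kN


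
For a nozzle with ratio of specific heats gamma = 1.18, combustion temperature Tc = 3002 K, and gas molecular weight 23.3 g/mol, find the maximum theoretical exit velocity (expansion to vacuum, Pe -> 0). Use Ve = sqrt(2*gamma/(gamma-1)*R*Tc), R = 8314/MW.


R = 8314 / 23.3 = 356.82 J/(kg.K)
Ve = sqrt(2 * 1.18 / (1.18 - 1) * 356.82 * 3002) = 3748 m/s

3748 m/s


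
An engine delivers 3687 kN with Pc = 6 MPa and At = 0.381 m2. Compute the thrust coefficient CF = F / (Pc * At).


CF = 3687000 / (6e6 * 0.381) = 1.61

1.61


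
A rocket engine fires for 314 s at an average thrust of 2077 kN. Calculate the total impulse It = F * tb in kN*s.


It = 2077 * 314 = 652178 kN*s

652178 kN*s


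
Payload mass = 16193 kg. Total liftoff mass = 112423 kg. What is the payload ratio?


PR = 16193 / 112423 = 0.144

0.144


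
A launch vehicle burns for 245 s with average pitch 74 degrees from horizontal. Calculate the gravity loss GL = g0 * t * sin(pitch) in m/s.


GL = 9.81 * 245 * sin(74 deg) = 2310 m/s

2310 m/s


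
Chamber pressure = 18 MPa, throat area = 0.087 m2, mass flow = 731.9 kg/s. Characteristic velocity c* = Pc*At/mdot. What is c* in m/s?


c* = 18e6 * 0.087 / 731.9 = 2140 m/s

2140 m/s


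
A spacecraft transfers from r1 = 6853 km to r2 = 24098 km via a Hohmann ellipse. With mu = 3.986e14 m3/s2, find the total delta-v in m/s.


V1 = sqrt(mu/r1) = 7626.55 m/s
dV1 = V1*(sqrt(2*r2/(r1+r2)) - 1) = 1890.37 m/s
V2 = sqrt(mu/r2) = 4067.04 m/s
dV2 = V2*(1 - sqrt(2*r1/(r1+r2))) = 1360.61 m/s
Total dV = 3251 m/s

3251 m/s


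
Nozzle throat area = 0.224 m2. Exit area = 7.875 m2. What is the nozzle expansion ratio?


AR = 7.875 / 0.224 = 35.2

35.2


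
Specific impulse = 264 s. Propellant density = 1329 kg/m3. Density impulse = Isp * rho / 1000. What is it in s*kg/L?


rho*Isp = 264 * 1329 / 1000 = 351 s*kg/L

351 s*kg/L


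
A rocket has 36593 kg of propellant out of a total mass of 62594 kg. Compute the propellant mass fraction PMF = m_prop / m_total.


PMF = 36593 / 62594 = 0.585

0.585


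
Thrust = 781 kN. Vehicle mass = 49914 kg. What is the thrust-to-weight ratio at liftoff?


TWR = 781000 / (49914 * 9.81) = 1.59

1.59


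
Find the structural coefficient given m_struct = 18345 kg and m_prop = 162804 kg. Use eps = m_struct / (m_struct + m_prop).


eps = 18345 / (18345 + 162804) = 0.1013

0.1013


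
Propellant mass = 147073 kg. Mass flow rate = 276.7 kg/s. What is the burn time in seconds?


tb = 147073 / 276.7 = 531.5 s

531.5 s


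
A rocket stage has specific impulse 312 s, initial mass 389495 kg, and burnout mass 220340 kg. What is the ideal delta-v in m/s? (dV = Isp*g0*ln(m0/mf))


Ve = 312 * 9.81 = 3060.72 m/s
dV = 3060.72 * ln(389495/220340) = 1744 m/s

1744 m/s


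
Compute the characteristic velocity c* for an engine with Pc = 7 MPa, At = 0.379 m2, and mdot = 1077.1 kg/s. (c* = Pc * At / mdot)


c* = 7e6 * 0.379 / 1077.1 = 2463 m/s

2463 m/s


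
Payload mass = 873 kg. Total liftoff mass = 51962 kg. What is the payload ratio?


PR = 873 / 51962 = 0.0168

0.0168


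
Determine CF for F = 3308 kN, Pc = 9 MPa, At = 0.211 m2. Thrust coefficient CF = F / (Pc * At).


CF = 3308000 / (9e6 * 0.211) = 1.74

1.74


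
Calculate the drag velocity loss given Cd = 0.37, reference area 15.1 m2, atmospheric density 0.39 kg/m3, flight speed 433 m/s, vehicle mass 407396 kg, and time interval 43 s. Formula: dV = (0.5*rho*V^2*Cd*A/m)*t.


D = 0.5 * 0.39 * 433^2 * 0.37 * 15.1 = 204262.7 N
a = 204262.7 / 407396 = 0.5014 m/s2
dV = 0.5014 * 43 = 21.6 m/s

21.6 m/s


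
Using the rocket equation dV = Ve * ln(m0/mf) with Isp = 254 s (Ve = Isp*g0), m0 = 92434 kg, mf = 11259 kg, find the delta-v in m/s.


Ve = 254 * 9.81 = 2491.74 m/s
dV = 2491.74 * ln(92434/11259) = 5246 m/s

5246 m/s


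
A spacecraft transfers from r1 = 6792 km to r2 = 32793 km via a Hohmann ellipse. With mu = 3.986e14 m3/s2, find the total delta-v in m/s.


V1 = sqrt(mu/r1) = 7660.72 m/s
dV1 = V1*(sqrt(2*r2/(r1+r2)) - 1) = 2200.03 m/s
V2 = sqrt(mu/r2) = 3486.41 m/s
dV2 = V2*(1 - sqrt(2*r1/(r1+r2))) = 1444.07 m/s
Total dV = 3644 m/s

3644 m/s


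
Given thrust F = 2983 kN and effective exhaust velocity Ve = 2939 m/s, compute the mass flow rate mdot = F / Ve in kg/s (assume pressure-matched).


mdot = F / Ve = 2983000 / 2939 = 1015.0 kg/s

1015.0 kg/s


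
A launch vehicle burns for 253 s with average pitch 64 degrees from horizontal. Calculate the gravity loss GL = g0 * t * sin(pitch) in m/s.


GL = 9.81 * 253 * sin(64 deg) = 2231 m/s

2231 m/s


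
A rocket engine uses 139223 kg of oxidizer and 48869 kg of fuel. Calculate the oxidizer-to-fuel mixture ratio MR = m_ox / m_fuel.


MR = 139223 / 48869 = 2.85

2.85


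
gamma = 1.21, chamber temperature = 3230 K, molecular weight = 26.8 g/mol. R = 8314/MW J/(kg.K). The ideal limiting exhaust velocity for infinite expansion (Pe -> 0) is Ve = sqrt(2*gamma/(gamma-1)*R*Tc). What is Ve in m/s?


R = 8314 / 26.8 = 310.22 J/(kg.K)
Ve = sqrt(2 * 1.21 / (1.21 - 1) * 310.22 * 3230) = 3398 m/s

3398 m/s
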